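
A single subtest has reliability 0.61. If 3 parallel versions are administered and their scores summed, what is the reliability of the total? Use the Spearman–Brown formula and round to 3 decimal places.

ρ_k = kρ / (1 + (k−1)ρ) = 3·0.61 / (1 + 2·0.61) = 1.830 / 2.220 = 0.824.

0.824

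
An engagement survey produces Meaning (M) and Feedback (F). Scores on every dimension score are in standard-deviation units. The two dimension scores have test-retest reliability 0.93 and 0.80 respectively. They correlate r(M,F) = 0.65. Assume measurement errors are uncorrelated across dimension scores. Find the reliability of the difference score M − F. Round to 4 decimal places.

0.6143

Var(M−F) = 1 + 1 − 2·0.65 = 2 − 1.3 = 0.7.
Because errors are independent across components, Cov(Tᵢ,Tⱼ) = Cov(Xᵢ,Xⱼ); the off-diagonal part of the true-score variance is the same as above.
True-score variance = [0.93 + 0.80] − 1.3 = 1.73 − 1.3 = 0.43.
Reliability = 0.43 / 0.7 = 0.6143.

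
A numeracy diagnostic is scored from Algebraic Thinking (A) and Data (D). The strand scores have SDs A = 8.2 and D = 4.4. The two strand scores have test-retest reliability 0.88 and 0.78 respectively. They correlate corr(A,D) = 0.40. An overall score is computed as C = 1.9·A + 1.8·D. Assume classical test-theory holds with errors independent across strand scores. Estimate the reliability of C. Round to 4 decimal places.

Var(C) = 1.9²·8.2² + 1.8²·4.4² + 2·[3.42·8.2·4.4·0.40] = 305.463 + 98.7149 = 404.178.
With uncorrelated errors the cross-covariances are all true-score covariance, so they carry over unchanged; only the diagonal terms shrink to ρᵢσᵢ².
True-score variance = [1.9²·8.2²·0.88 + 1.8²·4.4²·0.78] + 98.7149 = 262.535 + 98.7149 = 361.25.
Reliability = 361.25 / 404.178 = 0.8938.

0.8938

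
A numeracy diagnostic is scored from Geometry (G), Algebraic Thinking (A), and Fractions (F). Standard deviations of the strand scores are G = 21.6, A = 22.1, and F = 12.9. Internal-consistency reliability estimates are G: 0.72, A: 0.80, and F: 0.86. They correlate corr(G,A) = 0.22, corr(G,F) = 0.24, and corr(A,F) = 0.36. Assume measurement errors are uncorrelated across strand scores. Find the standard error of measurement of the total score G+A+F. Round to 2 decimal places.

15.86

Var(total) = 1121.38 + 549.05 = 1670.43.
True-score variance = 869.764 + 549.05 = 1418.81, so reliability = 0.8494.
Error variance = 1670.43 − 1418.81 = 251.616; SEM = √251.616 = 15.86.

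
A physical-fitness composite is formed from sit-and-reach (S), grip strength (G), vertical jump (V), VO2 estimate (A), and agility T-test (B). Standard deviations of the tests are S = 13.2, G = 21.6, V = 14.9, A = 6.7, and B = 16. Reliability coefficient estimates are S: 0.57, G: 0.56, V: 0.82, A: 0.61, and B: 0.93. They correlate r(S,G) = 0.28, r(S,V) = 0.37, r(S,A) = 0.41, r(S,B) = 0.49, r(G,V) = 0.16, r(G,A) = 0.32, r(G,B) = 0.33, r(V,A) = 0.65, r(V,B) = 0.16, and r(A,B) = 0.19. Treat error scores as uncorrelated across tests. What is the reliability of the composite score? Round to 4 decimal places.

0.8530

Var(S+G+V+A+B) = 13.2² + 21.6² + 14.9² + 6.7² + 16² + 2·[13.2·21.6·0.28 + 13.2·14.9·0.37 + 13.2·6.7·0.41 + 13.2·16·0.49 + 21.6·14.9·0.16 + 21.6·6.7·0.32 + 21.6·16·0.33 + 14.9·6.7·0.65 + 14.9·16·0.16 + 6.7·16·0.19] = 1163.7 + 1255.22 = 2418.92.
Because errors are independent across components, Cov(Tᵢ,Tⱼ) = Cov(Xᵢ,Xⱼ); the off-diagonal part of the true-score variance is the same as above.
True-score variance = [13.2²·0.57 + 21.6²·0.56 + 14.9²·0.82 + 6.7²·0.61 + 16²·0.93] + 1255.22 = 808.102 + 1255.22 = 2063.32.
Reliability = 2063.32 / 2418.92 = 0.8530.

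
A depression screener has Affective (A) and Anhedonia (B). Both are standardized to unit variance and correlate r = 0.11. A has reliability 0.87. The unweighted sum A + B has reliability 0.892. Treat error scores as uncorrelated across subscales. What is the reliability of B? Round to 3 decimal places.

Var(A+B) = 2 + 2·0.11 = 2.220.
True-score variance = ρ_A + ρ_B + 2·0.11, so 0.892 = (0.87 + ρ_B + 0.22) / 2.220.
ρ_B = 0.892·2.220 − 0.87 − 0.22 = 0.890.

0.890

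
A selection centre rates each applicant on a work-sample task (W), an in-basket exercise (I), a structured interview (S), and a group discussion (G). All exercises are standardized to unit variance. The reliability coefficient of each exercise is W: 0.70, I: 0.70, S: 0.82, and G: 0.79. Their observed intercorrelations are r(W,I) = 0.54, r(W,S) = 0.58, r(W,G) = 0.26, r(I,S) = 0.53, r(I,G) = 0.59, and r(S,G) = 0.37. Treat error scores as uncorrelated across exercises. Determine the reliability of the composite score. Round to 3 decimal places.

Var(W+I+S+G) = 4 + 2·[0.54 + 0.58 + 0.26 + 0.53 + 0.59 + 0.37] = 4 + 5.74 = 9.74.
With uncorrelated errors the cross-covariances are all true-score covariance, so they carry over unchanged; only the diagonal terms shrink to ρᵢσᵢ².
True-score variance = [0.70 + 0.70 + 0.82 + 0.79] + 5.74 = 3.01 + 5.74 = 8.75.
Reliability = 8.75 / 9.74 = 0.898.

0.898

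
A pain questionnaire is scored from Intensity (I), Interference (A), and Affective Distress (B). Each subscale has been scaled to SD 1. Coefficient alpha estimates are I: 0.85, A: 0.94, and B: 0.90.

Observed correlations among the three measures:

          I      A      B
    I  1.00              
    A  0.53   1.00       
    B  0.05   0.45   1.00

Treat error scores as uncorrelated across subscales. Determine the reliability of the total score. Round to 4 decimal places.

Var(I+A+B) = 3 + 2·[0.53 + 0.05 + 0.45] = 3 + 2.06 = 5.06.
Because errors are independent across components, Cov(Tᵢ,Tⱼ) = Cov(Xᵢ,Xⱼ); the off-diagonal part of the true-score variance is the same as above.
True-score variance = [0.85 + 0.94 + 0.90] + 2.06 = 2.69 + 2.06 = 4.75.
Reliability = 4.75 / 5.06 = 0.9387.

0.9387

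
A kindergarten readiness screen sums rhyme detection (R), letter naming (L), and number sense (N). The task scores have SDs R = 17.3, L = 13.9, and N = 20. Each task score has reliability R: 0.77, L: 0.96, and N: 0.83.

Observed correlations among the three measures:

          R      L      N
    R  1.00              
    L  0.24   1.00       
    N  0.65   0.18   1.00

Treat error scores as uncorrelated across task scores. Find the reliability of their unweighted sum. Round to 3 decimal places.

0.907

Var(R+L+N) = 17.3² + 13.9² + 20² + 2·[17.3·13.9·0.24 + 17.3·20·0.65 + 13.9·20·0.18] = 892.5 + 665.306 = 1557.81.
With uncorrelated errors the cross-covariances are all true-score covariance, so they carry over unchanged; only the diagonal terms shrink to ρᵢσᵢ².
True-score variance = [17.3²·0.77 + 13.9²·0.96 + 20²·0.83] + 665.306 = 747.935 + 665.306 = 1413.24.
Reliability = 1413.24 / 1557.81 = 0.907.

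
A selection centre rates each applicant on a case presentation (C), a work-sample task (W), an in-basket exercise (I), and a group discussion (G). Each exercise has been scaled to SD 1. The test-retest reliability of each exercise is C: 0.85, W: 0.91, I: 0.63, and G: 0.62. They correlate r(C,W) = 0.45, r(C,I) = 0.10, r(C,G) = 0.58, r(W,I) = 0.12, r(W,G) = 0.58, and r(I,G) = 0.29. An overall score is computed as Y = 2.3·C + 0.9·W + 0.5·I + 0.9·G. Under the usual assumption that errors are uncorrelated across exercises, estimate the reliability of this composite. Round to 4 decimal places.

Var(Y) = 2.3² + 0.9² + 0.5² + 0.9² + 2·[2.07·0.45 + 1.15·0.10 + 2.07·0.58 + 0.45·0.12 + 0.81·0.58 + 0.45·0.29] = 7.16 + 5.8028 = 12.9628.
Under uncorrelated errors the observed covariances equal the true-score covariances, so only the own-variance terms attenuate.
True-score variance = [2.3²·0.85 + 0.9²·0.91 + 0.5²·0.63 + 0.9²·0.62] + 5.8028 = 5.8933 + 5.8028 = 11.6961.
Reliability = 11.6961 / 12.9628 = 0.9023.

0.9023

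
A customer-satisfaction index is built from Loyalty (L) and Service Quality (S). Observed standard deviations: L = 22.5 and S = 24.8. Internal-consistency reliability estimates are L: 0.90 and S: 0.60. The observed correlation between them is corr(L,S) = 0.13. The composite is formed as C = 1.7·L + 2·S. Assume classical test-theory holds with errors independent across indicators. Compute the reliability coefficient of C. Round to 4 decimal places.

0.7441

Var(C) = 1.7²·22.5² + 2²·24.8² + 2·[3.4·22.5·24.8·0.13] = 3923.22 + 493.272 = 4416.49.
Under uncorrelated errors the observed covariances equal the true-score covariances, so only the own-variance terms attenuate.
True-score variance = [1.7²·22.5²·0.90 + 2²·24.8²·0.60] + 493.272 = 2792.85 + 493.272 = 3286.12.
Reliability = 3286.12 / 4416.49 = 0.7441.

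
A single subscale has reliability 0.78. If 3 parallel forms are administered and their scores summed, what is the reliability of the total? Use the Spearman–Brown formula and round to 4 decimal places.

ρ_k = kρ / (1 + (k−1)ρ) = 3·0.78 / (1 + 2·0.78) = 2.340 / 2.560 = 0.9141.

0.9141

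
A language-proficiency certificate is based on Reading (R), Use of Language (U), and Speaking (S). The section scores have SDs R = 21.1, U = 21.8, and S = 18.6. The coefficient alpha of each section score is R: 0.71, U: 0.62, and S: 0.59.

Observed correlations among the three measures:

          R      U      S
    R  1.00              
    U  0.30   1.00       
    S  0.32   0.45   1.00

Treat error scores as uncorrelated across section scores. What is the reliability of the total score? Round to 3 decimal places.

Var(R+U+S) = 21.1² + 21.8² + 18.6² + 2·[21.1·21.8·0.30 + 21.1·18.6·0.32 + 21.8·18.6·0.45] = 1266.41 + 892.094 = 2158.5.
Because errors are independent across components, Cov(Tᵢ,Tⱼ) = Cov(Xᵢ,Xⱼ); the off-diagonal part of the true-score variance is the same as above.
True-score variance = [21.1²·0.71 + 21.8²·0.62 + 18.6²·0.59] + 892.094 = 814.864 + 892.094 = 1706.96.
Reliability = 1706.96 / 2158.5 = 0.791.

0.791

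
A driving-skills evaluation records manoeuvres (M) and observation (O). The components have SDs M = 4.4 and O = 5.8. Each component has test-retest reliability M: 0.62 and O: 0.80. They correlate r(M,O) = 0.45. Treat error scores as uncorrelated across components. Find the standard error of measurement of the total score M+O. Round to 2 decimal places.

3.75

Var(total) = 53 + 22.968 = 75.968.
True-score variance = 38.9152 + 22.968 = 61.8832, so reliability = 0.8146.
Error variance = 75.968 − 61.8832 = 14.0848; SEM = √14.0848 = 3.75.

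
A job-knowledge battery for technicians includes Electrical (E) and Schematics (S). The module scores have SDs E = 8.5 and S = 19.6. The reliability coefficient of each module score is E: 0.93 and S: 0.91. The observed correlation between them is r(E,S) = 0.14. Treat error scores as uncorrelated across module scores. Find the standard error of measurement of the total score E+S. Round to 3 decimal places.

6.295

Var(total) = 456.41 + 46.648 = 503.058.
True-score variance = 416.778 + 46.648 = 463.426, so reliability = 0.9212.
Error variance = 503.058 − 463.426 = 39.6319; SEM = √39.6319 = 6.295.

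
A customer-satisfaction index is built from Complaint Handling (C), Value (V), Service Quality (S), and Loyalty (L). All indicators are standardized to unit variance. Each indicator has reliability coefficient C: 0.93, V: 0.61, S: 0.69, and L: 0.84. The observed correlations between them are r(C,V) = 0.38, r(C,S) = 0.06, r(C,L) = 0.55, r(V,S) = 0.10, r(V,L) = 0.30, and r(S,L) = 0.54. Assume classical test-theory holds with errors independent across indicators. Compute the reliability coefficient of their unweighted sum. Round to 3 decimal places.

0.882

Var(C+V+S+L) = 4 + 2·[0.38 + 0.06 + 0.55 + 0.10 + 0.30 + 0.54] = 4 + 3.86 = 7.86.
With uncorrelated errors the cross-covariances are all true-score covariance, so they carry over unchanged; only the diagonal terms shrink to ρᵢσᵢ².
True-score variance = [0.93 + 0.61 + 0.69 + 0.84] + 3.86 = 3.07 + 3.86 = 6.93.
Reliability = 6.93 / 7.86 = 0.882.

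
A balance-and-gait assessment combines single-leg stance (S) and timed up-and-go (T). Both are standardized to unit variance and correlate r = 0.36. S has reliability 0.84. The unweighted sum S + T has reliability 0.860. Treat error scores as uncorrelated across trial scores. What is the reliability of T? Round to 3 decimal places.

0.779

Var(S+T) = 2 + 2·0.36 = 2.720.
True-score variance = ρ_S + ρ_T + 2·0.36, so 0.860 = (0.84 + ρ_T + 0.72) / 2.720.
ρ_T = 0.860·2.720 − 0.84 − 0.72 = 0.779.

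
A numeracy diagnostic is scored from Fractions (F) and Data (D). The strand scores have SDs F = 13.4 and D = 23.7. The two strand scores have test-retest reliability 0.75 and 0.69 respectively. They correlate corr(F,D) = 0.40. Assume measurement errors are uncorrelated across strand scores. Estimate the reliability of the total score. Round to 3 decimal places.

Var(F+D) = 13.4² + 23.7² + 2·[13.4·23.7·0.40] = 741.25 + 254.064 = 995.314.
Because errors are independent across components, Cov(Tᵢ,Tⱼ) = Cov(Xᵢ,Xⱼ); the off-diagonal part of the true-score variance is the same as above.
True-score variance = [13.4²·0.75 + 23.7²·0.69] + 254.064 = 522.236 + 254.064 = 776.3.
Reliability = 776.3 / 995.314 = 0.780.

0.780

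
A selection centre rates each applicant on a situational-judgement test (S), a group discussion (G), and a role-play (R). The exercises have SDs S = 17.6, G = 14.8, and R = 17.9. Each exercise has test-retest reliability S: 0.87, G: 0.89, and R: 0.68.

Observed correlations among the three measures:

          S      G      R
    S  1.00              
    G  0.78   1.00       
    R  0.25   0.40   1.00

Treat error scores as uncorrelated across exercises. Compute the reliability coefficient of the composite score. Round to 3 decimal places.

0.897

Var(S+G+R) = 17.6² + 14.8² + 17.9² + 2·[17.6·14.8·0.78 + 17.6·17.9·0.25 + 14.8·17.9·0.40] = 849.21 + 775.805 = 1625.01.
With uncorrelated errors the cross-covariances are all true-score covariance, so they carry over unchanged; only the diagonal terms shrink to ρᵢσᵢ².
True-score variance = [17.6²·0.87 + 14.8²·0.89 + 17.9²·0.68] + 775.805 = 682.316 + 775.805 = 1458.12.
Reliability = 1458.12 / 1625.01 = 0.897.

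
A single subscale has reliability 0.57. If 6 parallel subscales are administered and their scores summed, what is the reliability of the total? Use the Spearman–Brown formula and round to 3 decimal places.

ρ_k = kρ / (1 + (k−1)ρ) = 6·0.57 / (1 + 5·0.57) = 3.420 / 3.850 = 0.888.

0.888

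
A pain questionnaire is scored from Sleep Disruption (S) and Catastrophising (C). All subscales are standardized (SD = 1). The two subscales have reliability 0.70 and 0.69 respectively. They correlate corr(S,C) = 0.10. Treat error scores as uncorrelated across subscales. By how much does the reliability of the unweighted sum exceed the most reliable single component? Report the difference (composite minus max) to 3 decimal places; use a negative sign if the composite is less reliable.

0.023

Var(sum) = 2 + 0.2 = 2.2; true-score variance = 1.39 + 0.2 = 1.59; composite reliability = 0.7227.
Max component reliability = 0.7000.
Difference = 0.7227 − 0.7000 = 0.023.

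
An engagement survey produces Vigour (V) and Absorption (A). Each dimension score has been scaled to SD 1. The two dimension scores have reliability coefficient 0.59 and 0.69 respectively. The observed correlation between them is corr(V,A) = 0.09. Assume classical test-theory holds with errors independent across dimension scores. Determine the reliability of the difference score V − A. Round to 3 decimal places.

0.604

Var(V−A) = 1 + 1 − 2·0.09 = 2 − 0.18 = 1.82.
Under uncorrelated errors the observed covariances equal the true-score covariances, so only the own-variance terms attenuate.
True-score variance = [0.59 + 0.69] − 0.18 = 1.28 − 0.18 = 1.1.
Reliability = 1.1 / 1.82 = 0.604.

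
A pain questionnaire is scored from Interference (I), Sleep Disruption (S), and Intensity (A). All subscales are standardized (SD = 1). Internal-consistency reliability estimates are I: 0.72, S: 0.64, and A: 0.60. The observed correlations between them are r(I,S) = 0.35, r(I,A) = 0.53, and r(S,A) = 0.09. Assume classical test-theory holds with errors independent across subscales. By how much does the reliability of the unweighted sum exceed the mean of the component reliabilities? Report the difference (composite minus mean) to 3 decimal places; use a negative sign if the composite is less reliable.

0.136

Var(sum) = 3 + 1.94 = 4.94; true-score variance = 1.96 + 1.94 = 3.9; composite reliability = 0.7895.
Mean component reliability = 0.6533.
Difference = 0.7895 − 0.6533 = 0.136.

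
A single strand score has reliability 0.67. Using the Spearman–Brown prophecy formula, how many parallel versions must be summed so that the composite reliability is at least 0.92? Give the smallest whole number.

k ≥ ρ*(1−ρ₁)/(ρ₁(1−ρ*)) = 0.92·0.33 / (0.67·0.08) = 5.664.
Smallest integer k = 6.

6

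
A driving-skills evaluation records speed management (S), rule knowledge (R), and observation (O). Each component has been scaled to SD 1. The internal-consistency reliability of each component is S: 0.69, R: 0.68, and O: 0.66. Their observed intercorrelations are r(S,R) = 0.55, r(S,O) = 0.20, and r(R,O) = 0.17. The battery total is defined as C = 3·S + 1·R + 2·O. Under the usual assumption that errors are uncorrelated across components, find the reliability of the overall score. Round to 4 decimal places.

Var(C) = 3² + 1 + 2² + 2·[3·0.55 + 6·0.20 + 2·0.17] = 14 + 6.38 = 20.38.
With uncorrelated errors the cross-covariances are all true-score covariance, so they carry over unchanged; only the diagonal terms shrink to ρᵢσᵢ².
True-score variance = [3²·0.69 + 0.68 + 2²·0.66] + 6.38 = 9.53 + 6.38 = 15.91.
Reliability = 15.91 / 20.38 = 0.7807.

0.7807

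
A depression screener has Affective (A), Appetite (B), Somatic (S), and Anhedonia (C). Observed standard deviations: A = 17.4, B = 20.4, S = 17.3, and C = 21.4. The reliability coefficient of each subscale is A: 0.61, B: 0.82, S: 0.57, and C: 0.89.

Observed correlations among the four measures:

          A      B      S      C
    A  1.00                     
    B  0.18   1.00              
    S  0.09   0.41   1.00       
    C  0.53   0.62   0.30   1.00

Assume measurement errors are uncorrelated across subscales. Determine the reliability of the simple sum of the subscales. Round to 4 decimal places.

0.8802

Var(A+B+S+C) = 17.4² + 20.4² + 17.3² + 21.4² + 2·[17.4·20.4·0.18 + 17.4·17.3·0.09 + 17.4·21.4·0.53 + 20.4·17.3·0.41 + 20.4·21.4·0.62 + 17.3·21.4·0.30] = 1476.17 + 1629.53 = 3105.7.
Under uncorrelated errors the observed covariances equal the true-score covariances, so only the own-variance terms attenuate.
True-score variance = [17.4²·0.61 + 20.4²·0.82 + 17.3²·0.57 + 21.4²·0.89] + 1629.53 = 1104.11 + 1629.53 = 2733.65.
Reliability = 2733.65 / 3105.7 = 0.8802.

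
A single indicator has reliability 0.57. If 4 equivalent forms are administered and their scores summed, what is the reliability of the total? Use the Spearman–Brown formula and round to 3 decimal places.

ρ_k = kρ / (1 + (k−1)ρ) = 4·0.57 / (1 + 3·0.57) = 2.280 / 2.710 = 0.841.

0.841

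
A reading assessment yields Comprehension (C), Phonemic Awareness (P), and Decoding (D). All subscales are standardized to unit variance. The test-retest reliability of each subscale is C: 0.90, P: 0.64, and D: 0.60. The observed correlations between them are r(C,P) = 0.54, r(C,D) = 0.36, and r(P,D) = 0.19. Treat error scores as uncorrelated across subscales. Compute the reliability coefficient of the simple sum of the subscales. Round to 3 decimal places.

0.834

Var(C+P+D) = 3 + 2·[0.54 + 0.36 + 0.19] = 3 + 2.18 = 5.18.
With uncorrelated errors the cross-covariances are all true-score covariance, so they carry over unchanged; only the diagonal terms shrink to ρᵢσᵢ².
True-score variance = [0.90 + 0.64 + 0.60] + 2.18 = 2.14 + 2.18 = 4.32.
Reliability = 4.32 / 5.18 = 0.834.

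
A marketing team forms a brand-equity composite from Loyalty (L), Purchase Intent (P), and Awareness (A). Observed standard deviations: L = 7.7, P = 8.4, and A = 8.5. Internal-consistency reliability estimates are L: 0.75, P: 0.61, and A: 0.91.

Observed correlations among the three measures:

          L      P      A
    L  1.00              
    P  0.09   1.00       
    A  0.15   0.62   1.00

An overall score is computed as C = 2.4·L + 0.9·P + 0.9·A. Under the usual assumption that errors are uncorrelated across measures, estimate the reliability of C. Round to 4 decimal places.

Var(C) = 2.4²·7.7² + 0.9²·8.4² + 0.9²·8.5² + 2·[2.16·7.7·8.4·0.09 + 2.16·7.7·8.5·0.15 + 0.81·8.4·8.5·0.62] = 457.187 + 139.273 = 596.46.
Under uncorrelated errors the observed covariances equal the true-score covariances, so only the own-variance terms attenuate.
True-score variance = [2.4²·7.7²·0.75 + 0.9²·8.4²·0.61 + 0.9²·8.5²·0.91] + 139.273 = 344.252 + 139.273 = 483.525.
Reliability = 483.525 / 596.46 = 0.8107.

0.8107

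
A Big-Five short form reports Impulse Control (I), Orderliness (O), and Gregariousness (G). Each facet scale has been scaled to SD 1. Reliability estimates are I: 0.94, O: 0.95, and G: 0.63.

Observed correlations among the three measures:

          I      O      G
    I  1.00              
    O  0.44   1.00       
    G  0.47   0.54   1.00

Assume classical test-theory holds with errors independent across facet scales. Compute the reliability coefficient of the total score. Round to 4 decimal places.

Var(I+O+G) = 3 + 2·[0.44 + 0.47 + 0.54] = 3 + 2.9 = 5.9.
Because errors are independent across components, Cov(Tᵢ,Tⱼ) = Cov(Xᵢ,Xⱼ); the off-diagonal part of the true-score variance is the same as above.
True-score variance = [0.94 + 0.95 + 0.63] + 2.9 = 2.52 + 2.9 = 5.42.
Reliability = 5.42 / 5.9 = 0.9186.

0.9186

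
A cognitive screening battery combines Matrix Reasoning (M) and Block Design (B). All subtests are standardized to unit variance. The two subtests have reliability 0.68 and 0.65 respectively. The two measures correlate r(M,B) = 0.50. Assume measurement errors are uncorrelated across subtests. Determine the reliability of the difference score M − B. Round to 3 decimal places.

0.330

Var(M−B) = 1 + 1 − 2·0.50 = 2 − 1 = 1.
Because errors are independent across components, Cov(Tᵢ,Tⱼ) = Cov(Xᵢ,Xⱼ); the off-diagonal part of the true-score variance is the same as above.
True-score variance = [0.68 + 0.65] − 1 = 1.33 − 1 = 0.33.
Reliability = 0.33 / 1 = 0.330.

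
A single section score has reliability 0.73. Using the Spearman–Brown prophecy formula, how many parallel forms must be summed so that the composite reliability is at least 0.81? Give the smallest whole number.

k ≥ ρ*(1−ρ₁)/(ρ₁(1−ρ*)) = 0.81·0.27 / (0.73·0.19) = 1.577.
Smallest integer k = 2.

2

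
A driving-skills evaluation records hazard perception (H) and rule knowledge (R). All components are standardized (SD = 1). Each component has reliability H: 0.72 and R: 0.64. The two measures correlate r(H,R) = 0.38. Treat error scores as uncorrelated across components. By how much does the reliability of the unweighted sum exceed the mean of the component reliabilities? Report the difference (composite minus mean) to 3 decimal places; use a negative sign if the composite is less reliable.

0.088

Var(sum) = 2 + 0.76 = 2.76; true-score variance = 1.36 + 0.76 = 2.12; composite reliability = 0.7681.
Mean component reliability = 0.6800.
Difference = 0.7681 − 0.6800 = 0.088.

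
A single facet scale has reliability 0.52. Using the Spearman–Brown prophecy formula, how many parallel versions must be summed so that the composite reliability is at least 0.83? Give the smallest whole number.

k ≥ ρ*(1−ρ₁)/(ρ₁(1−ρ*)) = 0.83·0.48 / (0.52·0.17) = 4.507.
Smallest integer k = 5.

5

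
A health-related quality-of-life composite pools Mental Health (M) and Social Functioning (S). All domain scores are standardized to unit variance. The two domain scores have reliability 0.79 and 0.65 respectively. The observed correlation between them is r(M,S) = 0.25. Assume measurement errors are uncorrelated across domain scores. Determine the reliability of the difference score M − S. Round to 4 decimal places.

0.6267

Var(M−S) = 1 + 1 − 2·0.25 = 2 − 0.5 = 1.5.
With uncorrelated errors the cross-covariances are all true-score covariance, so they carry over unchanged; only the diagonal terms shrink to ρᵢσᵢ².
True-score variance = [0.79 + 0.65] − 0.5 = 1.44 − 0.5 = 0.94.
Reliability = 0.94 / 1.5 = 0.6267.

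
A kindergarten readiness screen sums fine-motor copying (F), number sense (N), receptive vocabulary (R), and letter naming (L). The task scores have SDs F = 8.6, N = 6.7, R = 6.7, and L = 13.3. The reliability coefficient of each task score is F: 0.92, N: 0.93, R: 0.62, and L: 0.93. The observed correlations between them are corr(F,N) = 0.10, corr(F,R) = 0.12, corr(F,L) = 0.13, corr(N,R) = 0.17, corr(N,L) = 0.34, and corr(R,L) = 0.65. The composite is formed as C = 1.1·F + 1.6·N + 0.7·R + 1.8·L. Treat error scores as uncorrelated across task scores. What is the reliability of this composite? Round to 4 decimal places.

Var(C) = 1.1²·8.6² + 1.6²·6.7² + 0.7²·6.7² + 1.8²·13.3² + 2·[1.76·8.6·6.7·0.10 + 0.77·8.6·6.7·0.12 + 1.98·8.6·13.3·0.13 + 1.12·6.7·6.7·0.17 + 2.88·6.7·13.3·0.34 + 1.26·6.7·13.3·0.65] = 799.53 + 427.383 = 1226.91.
With uncorrelated errors the cross-covariances are all true-score covariance, so they carry over unchanged; only the diagonal terms shrink to ρᵢσᵢ².
True-score variance = [1.1²·8.6²·0.92 + 1.6²·6.7²·0.93 + 0.7²·6.7²·0.62 + 1.8²·13.3²·0.93] + 427.383 = 735.849 + 427.383 = 1163.23.
Reliability = 1163.23 / 1226.91 = 0.9481.

0.9481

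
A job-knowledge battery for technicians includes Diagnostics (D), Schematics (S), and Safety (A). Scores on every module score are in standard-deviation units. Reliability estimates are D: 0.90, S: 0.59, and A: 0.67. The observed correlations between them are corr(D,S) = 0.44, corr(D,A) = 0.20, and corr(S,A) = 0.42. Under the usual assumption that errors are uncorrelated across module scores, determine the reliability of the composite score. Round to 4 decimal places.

Var(D+S+A) = 3 + 2·[0.44 + 0.20 + 0.42] = 3 + 2.12 = 5.12.
Under uncorrelated errors the observed covariances equal the true-score covariances, so only the own-variance terms attenuate.
True-score variance = [0.90 + 0.59 + 0.67] + 2.12 = 2.16 + 2.12 = 4.28.
Reliability = 4.28 / 5.12 = 0.8359.

0.8359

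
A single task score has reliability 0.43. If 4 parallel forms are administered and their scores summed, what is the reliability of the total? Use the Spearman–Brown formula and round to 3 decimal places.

ρ_k = kρ / (1 + (k−1)ρ) = 4·0.43 / (1 + 3·0.43) = 1.720 / 2.290 = 0.751.

0.751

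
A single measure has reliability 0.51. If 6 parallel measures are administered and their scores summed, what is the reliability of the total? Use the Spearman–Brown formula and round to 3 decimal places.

ρ_k = kρ / (1 + (k−1)ρ) = 6·0.51 / (1 + 5·0.51) = 3.060 / 3.550 = 0.862.

0.862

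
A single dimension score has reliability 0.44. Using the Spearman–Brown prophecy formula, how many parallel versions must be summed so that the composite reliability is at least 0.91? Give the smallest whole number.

k ≥ ρ*(1−ρ₁)/(ρ₁(1−ρ*)) = 0.91·0.56 / (0.44·0.09) = 12.869.
Smallest integer k = 13.

13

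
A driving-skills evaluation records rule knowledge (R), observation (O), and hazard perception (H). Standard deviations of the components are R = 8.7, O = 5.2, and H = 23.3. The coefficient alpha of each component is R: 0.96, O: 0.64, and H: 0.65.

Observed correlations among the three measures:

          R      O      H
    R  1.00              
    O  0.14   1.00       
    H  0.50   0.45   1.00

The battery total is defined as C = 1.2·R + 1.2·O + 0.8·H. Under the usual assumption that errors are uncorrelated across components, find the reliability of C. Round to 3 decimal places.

Var(C) = 1.2²·8.7² + 1.2²·5.2² + 0.8²·23.3² + 2·[1.44·8.7·5.2·0.14 + 0.96·8.7·23.3·0.50 + 0.96·5.2·23.3·0.45] = 495.381 + 317.525 = 812.905.
Because errors are independent across components, Cov(Tᵢ,Tⱼ) = Cov(Xᵢ,Xⱼ); the off-diagonal part of the true-score variance is the same as above.
True-score variance = [1.2²·8.7²·0.96 + 1.2²·5.2²·0.64 + 0.8²·23.3²·0.65] + 317.525 = 355.396 + 317.525 = 672.921.
Reliability = 672.921 / 812.905 = 0.828.

0.828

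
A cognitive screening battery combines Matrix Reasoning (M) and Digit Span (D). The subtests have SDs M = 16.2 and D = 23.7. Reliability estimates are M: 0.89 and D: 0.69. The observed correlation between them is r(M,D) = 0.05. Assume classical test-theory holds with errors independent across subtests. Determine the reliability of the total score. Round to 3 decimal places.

Var(M+D) = 16.2² + 23.7² + 2·[16.2·23.7·0.05] = 824.13 + 38.394 = 862.524.
With uncorrelated errors the cross-covariances are all true-score covariance, so they carry over unchanged; only the diagonal terms shrink to ρᵢσᵢ².
True-score variance = [16.2²·0.89 + 23.7²·0.69] + 38.394 = 621.138 + 38.394 = 659.532.
Reliability = 659.532 / 862.524 = 0.765.

0.765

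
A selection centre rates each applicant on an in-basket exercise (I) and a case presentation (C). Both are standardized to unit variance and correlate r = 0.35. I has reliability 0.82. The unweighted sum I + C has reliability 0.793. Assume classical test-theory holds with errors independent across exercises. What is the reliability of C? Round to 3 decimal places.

0.621

Var(I+C) = 2 + 2·0.35 = 2.700.
True-score variance = ρ_I + ρ_C + 2·0.35, so 0.793 = (0.82 + ρ_C + 0.70) / 2.700.
ρ_C = 0.793·2.700 − 0.82 − 0.70 = 0.621.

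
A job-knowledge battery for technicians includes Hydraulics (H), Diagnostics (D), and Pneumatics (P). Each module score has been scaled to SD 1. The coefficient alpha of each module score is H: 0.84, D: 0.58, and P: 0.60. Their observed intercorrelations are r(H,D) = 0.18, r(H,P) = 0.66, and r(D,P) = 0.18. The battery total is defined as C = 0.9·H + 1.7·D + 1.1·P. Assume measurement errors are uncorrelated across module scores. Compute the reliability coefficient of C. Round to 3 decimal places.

Var(C) = 0.9² + 1.7² + 1.1² + 2·[1.53·0.18 + 0.99·0.66 + 1.87·0.18] = 4.91 + 2.5308 = 7.4408.
Because errors are independent across components, Cov(Tᵢ,Tⱼ) = Cov(Xᵢ,Xⱼ); the off-diagonal part of the true-score variance is the same as above.
True-score variance = [0.9²·0.84 + 1.7²·0.58 + 1.1²·0.60] + 2.5308 = 3.0826 + 2.5308 = 5.6134.
Reliability = 5.6134 / 7.4408 = 0.754.

0.754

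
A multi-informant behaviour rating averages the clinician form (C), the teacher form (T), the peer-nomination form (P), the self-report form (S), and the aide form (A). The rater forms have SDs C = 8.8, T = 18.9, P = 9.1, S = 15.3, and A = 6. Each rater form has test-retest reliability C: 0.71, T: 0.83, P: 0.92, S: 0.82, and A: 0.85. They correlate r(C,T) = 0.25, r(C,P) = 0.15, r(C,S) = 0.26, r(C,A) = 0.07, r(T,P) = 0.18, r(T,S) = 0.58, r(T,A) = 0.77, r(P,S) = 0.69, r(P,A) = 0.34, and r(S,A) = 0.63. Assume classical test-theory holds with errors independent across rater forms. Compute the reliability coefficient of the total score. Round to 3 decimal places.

0.927

Var(C+T+P+S+A) = 8.8² + 18.9² + 9.1² + 15.3² + 6² + 2·[8.8·18.9·0.25 + 8.8·9.1·0.15 + 8.8·15.3·0.26 + 8.8·6·0.07 + 18.9·9.1·0.18 + 18.9·15.3·0.58 + 18.9·6·0.77 + 9.1·15.3·0.69 + 9.1·6·0.34 + 15.3·6·0.63] = 787.55 + 1101.51 = 1889.06.
With uncorrelated errors the cross-covariances are all true-score covariance, so they carry over unchanged; only the diagonal terms shrink to ρᵢσᵢ².
True-score variance = [8.8²·0.71 + 18.9²·0.83 + 9.1²·0.92 + 15.3²·0.82 + 6²·0.85] + 1101.51 = 650.206 + 1101.51 = 1751.72.
Reliability = 1751.72 / 1889.06 = 0.927.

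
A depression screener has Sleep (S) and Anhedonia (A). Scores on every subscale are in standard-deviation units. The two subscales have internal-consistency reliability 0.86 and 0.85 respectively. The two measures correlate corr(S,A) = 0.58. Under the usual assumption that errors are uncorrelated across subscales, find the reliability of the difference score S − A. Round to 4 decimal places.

Var(S−A) = 1 + 1 − 2·0.58 = 2 − 1.16 = 0.84.
Because errors are independent across components, Cov(Tᵢ,Tⱼ) = Cov(Xᵢ,Xⱼ); the off-diagonal part of the true-score variance is the same as above.
True-score variance = [0.86 + 0.85] − 1.16 = 1.71 − 1.16 = 0.55.
Reliability = 0.55 / 0.84 = 0.6548.

0.6548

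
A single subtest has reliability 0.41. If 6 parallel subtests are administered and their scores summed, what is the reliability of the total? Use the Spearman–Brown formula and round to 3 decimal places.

0.807

ρ_k = kρ / (1 + (k−1)ρ) = 6·0.41 / (1 + 5·0.41) = 2.460 / 3.050 = 0.807.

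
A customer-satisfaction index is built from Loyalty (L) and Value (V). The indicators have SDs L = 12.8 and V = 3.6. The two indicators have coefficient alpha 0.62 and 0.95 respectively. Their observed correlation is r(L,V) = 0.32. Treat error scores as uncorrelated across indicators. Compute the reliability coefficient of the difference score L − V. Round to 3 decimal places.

0.573

Var(L−V) = 12.8² + 3.6² − 2·12.8·3.6·0.32 = 176.8 − 29.4912 = 147.309.
With uncorrelated errors the cross-covariances are all true-score covariance, so they carry over unchanged; only the diagonal terms shrink to ρᵢσᵢ².
True-score variance = [12.8²·0.62 + 3.6²·0.95] − 29.4912 = 113.893 − 29.4912 = 84.4016.
Reliability = 84.4016 / 147.309 = 0.573.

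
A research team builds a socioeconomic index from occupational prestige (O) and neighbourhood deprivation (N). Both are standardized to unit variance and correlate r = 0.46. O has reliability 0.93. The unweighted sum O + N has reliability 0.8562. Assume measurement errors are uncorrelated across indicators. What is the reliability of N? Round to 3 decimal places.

0.650

Var(O+N) = 2 + 2·0.46 = 2.920.
True-score variance = ρ_O + ρ_N + 2·0.46, so 0.8562 = (0.93 + ρ_N + 0.92) / 2.920.
ρ_N = 0.8562·2.920 − 0.93 − 0.92 = 0.650.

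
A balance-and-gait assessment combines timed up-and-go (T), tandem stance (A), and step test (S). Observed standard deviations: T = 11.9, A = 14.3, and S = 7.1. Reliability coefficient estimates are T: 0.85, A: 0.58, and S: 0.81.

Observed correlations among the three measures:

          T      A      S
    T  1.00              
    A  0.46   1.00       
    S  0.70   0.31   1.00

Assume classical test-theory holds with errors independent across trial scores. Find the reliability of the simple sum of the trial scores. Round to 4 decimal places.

Var(T+A+S) = 11.9² + 14.3² + 7.1² + 2·[11.9·14.3·0.46 + 11.9·7.1·0.70 + 14.3·7.1·0.31] = 396.51 + 337.791 = 734.301.
With uncorrelated errors the cross-covariances are all true-score covariance, so they carry over unchanged; only the diagonal terms shrink to ρᵢσᵢ².
True-score variance = [11.9²·0.85 + 14.3²·0.58 + 7.1²·0.81] + 337.791 = 279.805 + 337.791 = 617.596.
Reliability = 617.596 / 734.301 = 0.8411.

0.8411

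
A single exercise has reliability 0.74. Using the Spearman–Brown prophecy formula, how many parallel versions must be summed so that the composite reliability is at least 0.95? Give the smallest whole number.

k ≥ ρ*(1−ρ₁)/(ρ₁(1−ρ*)) = 0.95·0.26 / (0.74·0.05) = 6.676.
Smallest integer k = 7.

7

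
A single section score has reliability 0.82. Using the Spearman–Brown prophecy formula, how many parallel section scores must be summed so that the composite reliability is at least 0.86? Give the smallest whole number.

2

k ≥ ρ*(1−ρ₁)/(ρ₁(1−ρ*)) = 0.86·0.18 / (0.82·0.14) = 1.348.
Smallest integer k = 2.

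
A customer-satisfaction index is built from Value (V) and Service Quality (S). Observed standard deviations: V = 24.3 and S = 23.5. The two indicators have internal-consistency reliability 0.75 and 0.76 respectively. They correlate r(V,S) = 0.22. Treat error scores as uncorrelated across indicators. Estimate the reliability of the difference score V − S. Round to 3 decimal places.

Var(V−S) = 24.3² + 23.5² − 2·24.3·23.5·0.22 = 1142.74 − 251.262 = 891.478.
With uncorrelated errors the cross-covariances are all true-score covariance, so they carry over unchanged; only the diagonal terms shrink to ρᵢσᵢ².
True-score variance = [24.3²·0.75 + 23.5²·0.76] − 251.262 = 862.577 − 251.262 = 611.315.
Reliability = 611.315 / 891.478 = 0.686.

0.686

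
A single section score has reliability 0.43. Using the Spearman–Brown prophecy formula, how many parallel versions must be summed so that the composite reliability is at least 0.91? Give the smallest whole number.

k ≥ ρ*(1−ρ₁)/(ρ₁(1−ρ*)) = 0.91·0.57 / (0.43·0.09) = 13.403.
Smallest integer k = 14.

14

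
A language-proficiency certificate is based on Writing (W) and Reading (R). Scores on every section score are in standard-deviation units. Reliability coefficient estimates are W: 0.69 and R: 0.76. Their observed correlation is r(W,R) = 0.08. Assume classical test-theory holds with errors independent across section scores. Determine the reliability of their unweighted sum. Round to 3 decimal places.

0.745

Var(W+R) = 2 + 2·[0.08] = 2 + 0.16 = 2.16.
Because errors are independent across components, Cov(Tᵢ,Tⱼ) = Cov(Xᵢ,Xⱼ); the off-diagonal part of the true-score variance is the same as above.
True-score variance = [0.69 + 0.76] + 0.16 = 1.45 + 0.16 = 1.61.
Reliability = 1.61 / 2.16 = 0.745.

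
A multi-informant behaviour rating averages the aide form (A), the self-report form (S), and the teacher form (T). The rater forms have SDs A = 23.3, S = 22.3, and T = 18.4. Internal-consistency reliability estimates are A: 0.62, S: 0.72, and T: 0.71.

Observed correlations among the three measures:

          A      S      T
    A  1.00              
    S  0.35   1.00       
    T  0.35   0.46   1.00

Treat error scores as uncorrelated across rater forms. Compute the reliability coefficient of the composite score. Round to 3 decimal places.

0.817

Var(A+S+T) = 23.3² + 22.3² + 18.4² + 2·[23.3·22.3·0.35 + 23.3·18.4·0.35 + 22.3·18.4·0.46] = 1378.74 + 1041.31 = 2420.05.
Because errors are independent across components, Cov(Tᵢ,Tⱼ) = Cov(Xᵢ,Xⱼ); the off-diagonal part of the true-score variance is the same as above.
True-score variance = [23.3²·0.62 + 22.3²·0.72 + 18.4²·0.71] + 1041.31 = 935.018 + 1041.31 = 1976.33.
Reliability = 1976.33 / 2420.05 = 0.817.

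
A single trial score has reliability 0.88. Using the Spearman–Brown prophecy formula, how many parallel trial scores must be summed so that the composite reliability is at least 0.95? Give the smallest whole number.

3

k ≥ ρ*(1−ρ₁)/(ρ₁(1−ρ*)) = 0.95·0.12 / (0.88·0.05) = 2.591.
Smallest integer k = 3.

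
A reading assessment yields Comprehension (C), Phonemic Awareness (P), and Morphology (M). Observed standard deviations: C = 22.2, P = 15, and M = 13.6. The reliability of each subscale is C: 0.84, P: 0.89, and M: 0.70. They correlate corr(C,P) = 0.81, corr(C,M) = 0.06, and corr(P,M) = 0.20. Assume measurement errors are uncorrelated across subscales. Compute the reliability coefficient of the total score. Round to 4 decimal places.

Var(C+P+M) = 22.2² + 15² + 13.6² + 2·[22.2·15·0.81 + 22.2·13.6·0.06 + 15·13.6·0.20] = 902.8 + 657.29 = 1560.09.
Under uncorrelated errors the observed covariances equal the true-score covariances, so only the own-variance terms attenuate.
True-score variance = [22.2²·0.84 + 15²·0.89 + 13.6²·0.70] + 657.29 = 743.708 + 657.29 = 1401.
Reliability = 1401 / 1560.09 = 0.8980.

0.8980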